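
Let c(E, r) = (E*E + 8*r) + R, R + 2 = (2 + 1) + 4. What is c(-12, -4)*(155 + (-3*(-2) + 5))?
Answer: 19422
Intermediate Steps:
R = 5 (R = -2 + ((2 + 1) + 4) = -2 + (3 + 4) = -2 + 7 = 5)
c(E, r) = 5 + E² + 8*r (c(E, r) = (E*E + 8*r) + 5 = (E² + 8*r) + 5 = 5 + E² + 8*r)
c(-12, -4)*(155 + (-3*(-2) + 5)) = (5 + (-12)² + 8*(-4))*(155 + (-3*(-2) + 5)) = (5 + 144 - 32)*(155 + (6 + 5)) = 117*(155 + 11) = 117*166 = 19422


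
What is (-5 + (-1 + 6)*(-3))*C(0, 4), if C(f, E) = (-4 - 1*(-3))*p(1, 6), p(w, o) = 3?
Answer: 60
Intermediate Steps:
C(f, E) = -3 (C(f, E) = (-4 - 1*(-3))*3 = (-4 + 3)*3 = -1*3 = -3)
(-5 + (-1 + 6)*(-3))*C(0, 4) = (-5 + (-1 + 6)*(-3))*(-3) = (-5 + 5*(-3))*(-3) = (-5 - 15)*(-3) = -20*(-3) = 60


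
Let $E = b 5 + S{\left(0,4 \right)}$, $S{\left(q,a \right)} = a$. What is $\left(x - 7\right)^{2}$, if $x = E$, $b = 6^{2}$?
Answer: $31329$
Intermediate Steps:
$b = 36$
$E = 184$ ($E = 36 \cdot 5 + 4 = 180 + 4 = 184$)
$x = 184$
$\left(x - 7\right)^{2} = \left(184 - 7\right)^{2} = 177^{2} = 31329$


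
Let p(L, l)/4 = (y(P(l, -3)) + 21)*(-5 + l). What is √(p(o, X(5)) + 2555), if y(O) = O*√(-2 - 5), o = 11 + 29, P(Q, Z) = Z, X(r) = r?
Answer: √2555 ≈ 50.547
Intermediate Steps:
o = 40
y(O) = I*O*√7 (y(O) = O*√(-7) = O*(I*√7) = I*O*√7)
p(L, l) = 4*(-5 + l)*(21 - 3*I*√7) (p(L, l) = 4*((I*(-3)*√7 + 21)*(-5 + l)) = 4*((-3*I*√7 + 21)*(-5 + l)) = 4*((21 - 3*I*√7)*(-5 + l)) = 4*((-5 + l)*(21 - 3*I*√7)) = 4*(-5 + l)*(21 - 3*I*√7))
√(p(o, X(5)) + 2555) = √((-420 + 84*5 + 60*I*√7 - 12*I*5*√7) + 2555) = √((-420 + 420 + 60*I*√7 - 60*I*√7) + 2555) = √(0 + 2555) = √2555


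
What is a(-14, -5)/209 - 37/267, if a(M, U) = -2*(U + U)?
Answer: -2393/55803 ≈ -0.042883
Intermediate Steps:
a(M, U) = -4*U
a(-14, -5)/209 - 37/267 = -4*(-5)/209 - 37/267 = 20*(1/209) - 37*1/267 = 20/209 - 37/267 = -2393/55803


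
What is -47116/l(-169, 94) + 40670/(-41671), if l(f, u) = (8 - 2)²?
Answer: -70172677/53577 ≈ -1309.8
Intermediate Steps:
l(f, u) = 36 (l(f, u) = 6² = 36)
-47116/l(-169, 94) + 40670/(-41671) = -47116/36 + 40670/(-41671) = -47116*1/36 + 40670*(-1/41671) = -11779/9 - 5810/5953 = -70172677/53577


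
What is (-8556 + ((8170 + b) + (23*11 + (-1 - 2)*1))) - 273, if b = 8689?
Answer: 8280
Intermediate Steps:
(-8556 + ((8170 + b) + (23*11 + (-1 - 2)*1))) - 273 = (-8556 + ((8170 + 8689) + (23*11 + (-1 - 2)*1))) - 273 = (-8556 + (16859 + (253 - 3*1))) - 273 = (-8556 + (16859 + (253 - 3))) - 273 = (-8556 + (16859 + 250)) - 273 = (-8556 + 17109) - 273 = 8553 - 273 = 8280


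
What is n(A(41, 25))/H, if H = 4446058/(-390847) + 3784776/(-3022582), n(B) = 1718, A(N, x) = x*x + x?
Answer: -507397172436743/3729460806757 ≈ -136.05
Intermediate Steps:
A(N, x) = x + x**2 (A(N, x) = x**2 + x = x + x**2)
H = -7458921613514/590683553477 (H = 4446058*(-1/390847) + 3784776*(-1/3022582) = -4446058/390847 - 1892388/1511291 = -7458921613514/590683553477 ≈ -12.628)
n(A(41, 25))/H = 1718/(-7458921613514/590683553477) = 1718*(-590683553477/7458921613514) = -507397172436743/3729460806757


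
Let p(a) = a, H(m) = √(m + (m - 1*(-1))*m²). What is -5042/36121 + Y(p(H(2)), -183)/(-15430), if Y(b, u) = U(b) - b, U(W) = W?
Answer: -5042/36121 ≈ -0.13959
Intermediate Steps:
H(m) = √(m + m²*(1 + m)) (H(m) = √(m + (m + 1)*m²) = √(m + (1 + m)*m²) = √(m + m²*(1 + m)))
Y(b, u) = 0 (Y(b, u) = b - b = 0)
-5042/36121 + Y(p(H(2)), -183)/(-15430) = -5042/36121 + 0/(-15430) = -5042*1/36121 + 0*(-1/15430) = -5042/36121 + 0 = -5042/36121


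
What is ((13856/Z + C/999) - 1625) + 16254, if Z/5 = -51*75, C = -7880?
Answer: 31037255359/2122875 ≈ 14620.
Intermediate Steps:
Z = -19125 (Z = 5*(-51*75) = 5*(-3825) = -19125)
((13856/Z + C/999) - 1625) + 16254 = ((13856/(-19125) - 7880/999) - 1625) + 16254 = ((13856*(-1/19125) - 7880*1/999) - 1625) + 16254 = ((-13856/19125 - 7880/999) - 1625) + 16254 = (-18283016/2122875 - 1625) + 16254 = -3467954891/2122875 + 16254 = 31037255359/2122875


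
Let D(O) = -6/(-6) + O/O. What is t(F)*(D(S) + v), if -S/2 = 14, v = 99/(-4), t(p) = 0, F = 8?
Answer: 0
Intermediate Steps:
v = -99/4 (v = 99*(-¼) = -99/4 ≈ -24.750)
S = -28 (S = -2*14 = -28)
D(O) = 2 (D(O) = -6*(-⅙) + 1 = 1 + 1 = 2)
t(F)*(D(S) + v) = 0*(2 - 99/4) = 0*(-91/4) = 0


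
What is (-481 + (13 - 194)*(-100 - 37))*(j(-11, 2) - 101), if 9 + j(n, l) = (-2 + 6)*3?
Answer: -2382968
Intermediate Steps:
j(n, l) = 3 (j(n, l) = -9 + (-2 + 6)*3 = -9 + 4*3 = -9 + 12 = 3)
(-481 + (13 - 194)*(-100 - 37))*(j(-11, 2) - 101) = (-481 + (13 - 194)*(-100 - 37))*(3 - 101) = (-481 - 181*(-137))*(-98) = (-481 + 24797)*(-98) = 24316*(-98) = -2382968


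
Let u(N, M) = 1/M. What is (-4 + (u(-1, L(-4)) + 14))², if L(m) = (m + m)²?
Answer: 410881/4096 ≈ 100.31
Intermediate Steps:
L(m) = 4*m² (L(m) = (2*m)² = 4*m²)
(-4 + (u(-1, L(-4)) + 14))² = (-4 + (1/(4*(-4)²) + 14))² = (-4 + (1/(4*16) + 14))² = (-4 + (1/64 + 14))² = (-4 + 897/64)² = (641/64)² = 410881/4096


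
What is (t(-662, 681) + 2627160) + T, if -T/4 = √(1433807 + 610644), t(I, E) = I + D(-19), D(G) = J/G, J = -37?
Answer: 49903499/19 - 4*√2044451 ≈ 2.6208e+6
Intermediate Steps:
D(G) = -37/G
t(I, E) = 37/19 + I (t(I, E) = I - 37/(-19) = I - 37*(-1/19) = I + 37/19 = 37/19 + I)
T = -4*√2044451 (T = -4*√(1433807 + 610644) = -4*√2044451 ≈ -5719.4)
(t(-662, 681) + 2627160) + T = ((37/19 - 662) + 2627160) - 4*√2044451 = (-12541/19 + 2627160) - 4*√2044451 = 49903499/19 - 4*√2044451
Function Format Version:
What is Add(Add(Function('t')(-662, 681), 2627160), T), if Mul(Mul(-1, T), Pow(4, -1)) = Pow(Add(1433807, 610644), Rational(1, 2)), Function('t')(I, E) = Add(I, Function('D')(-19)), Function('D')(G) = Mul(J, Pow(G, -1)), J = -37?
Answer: Add(Rational(49903499, 19), Mul(-4, Pow(2044451, Rational(1, 2)))) ≈ 2.6208e+6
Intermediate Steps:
Function('D')(G) = Mul(-37, Pow(G, -1))
Function('t')(I, E) = Add(Rational(37, 19), I) (Function('t')(I, E) = Add(I, Mul(-37, Pow(-19, -1))) = Add(I, Mul(-37, Rational(-1, 19))) = Add(I, Rational(37, 19)) = Add(Rational(37, 19), I))
T = Mul(-4, Pow(2044451, Rational(1, 2))) (T = Mul(-4, Pow(Add(1433807, 610644), Rational(1, 2))) = Mul(-4, Pow(2044451, Rational(1, 2))) ≈ -5719.4)
Add(Add(Function('t')(-662, 681), 2627160), T) = Add(Add(Add(Rational(37, 19), -662), 2627160), Mul(-4, Pow(2044451, Rational(1, 2)))) = Add(Add(Rational(-12541, 19), 2627160), Mul(-4, Pow(2044451, Rational(1, 2)))) = Add(Rational(49903499, 19), Mul(-4, Pow(2044451, Rational(1, 2))))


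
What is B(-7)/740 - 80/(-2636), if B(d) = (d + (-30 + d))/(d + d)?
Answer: 59049/1706810 ≈ 0.034596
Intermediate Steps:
B(d) = (-30 + 2*d)/(2*d) (B(d) = (-30 + 2*d)/((2*d)) = (-30 + 2*d)*(1/(2*d)) = (-30 + 2*d)/(2*d))
B(-7)/740 - 80/(-2636) = ((-15 - 7)/(-7))/740 - 80/(-2636) = -⅐*(-22)*(1/740) - 80*(-1/2636) = (22/7)*(1/740) + 20/659 = 11/2590 + 20/659 = 59049/1706810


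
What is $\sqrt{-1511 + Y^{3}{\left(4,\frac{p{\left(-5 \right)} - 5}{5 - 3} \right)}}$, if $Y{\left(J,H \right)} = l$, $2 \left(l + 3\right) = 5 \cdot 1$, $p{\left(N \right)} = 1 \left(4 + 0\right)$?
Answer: $\frac{i \sqrt{24178}}{4} \approx 38.873 i$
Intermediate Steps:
$p{\left(N \right)} = 4$ ($p{\left(N \right)} = 1 \cdot 4 = 4$)
$l = - \frac{1}{2}$ ($l = -3 + \frac{5 \cdot 1}{2} = -3 + \frac{1}{2} \cdot 5 = -3 + \frac{5}{2} = - \frac{1}{2} \approx -0.5$)
$Y{\left(J,H \right)} = - \frac{1}{2}$
$\sqrt{-1511 + Y^{3}{\left(4,\frac{p{\left(-5 \right)} - 5}{5 - 3} \right)}} = \sqrt{-1511 + \left(- \frac{1}{2}\right)^{3}} = \sqrt{-1511 - \frac{1}{8}} = \sqrt{- \frac{12089}{8}} = \frac{i \sqrt{24178}}{4}$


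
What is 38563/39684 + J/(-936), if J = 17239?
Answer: -54001459/3095352 ≈ -17.446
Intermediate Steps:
38563/39684 + J/(-936) = 38563/39684 + 17239/(-936) = 38563*(1/39684) + 17239*(-1/936) = 38563/39684 - 17239/936 = -54001459/3095352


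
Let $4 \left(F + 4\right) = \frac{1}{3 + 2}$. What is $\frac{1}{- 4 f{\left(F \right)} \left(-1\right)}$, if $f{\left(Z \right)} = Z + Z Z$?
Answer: $\frac{100}{4661} \approx 0.021455$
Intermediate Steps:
$F = - \frac{79}{20}$ ($F = -4 + \frac{1}{4 \left(3 + 2\right)} = -4 + \frac{1}{4 \cdot 5} = -4 + \frac{1}{4} \cdot \frac{1}{5} = -4 + \frac{1}{20} = - \frac{79}{20} \approx -3.95$)
$f{\left(Z \right)} = Z + Z^{2}$
$\frac{1}{- 4 f{\left(F \right)} \left(-1\right)} = \frac{1}{- 4 \left(- \frac{79 \left(1 - \frac{79}{20}\right)}{20}\right) \left(-1\right)} = \frac{1}{- 4 \left(\left(- \frac{79}{20}\right) \left(- \frac{59}{20}\right)\right) \left(-1\right)} = \frac{1}{\left(-4\right) \frac{4661}{400} \left(-1\right)} = \frac{1}{\left(- \frac{4661}{100}\right) \left(-1\right)} = \frac{1}{\frac{4661}{100}} = \frac{100}{4661}$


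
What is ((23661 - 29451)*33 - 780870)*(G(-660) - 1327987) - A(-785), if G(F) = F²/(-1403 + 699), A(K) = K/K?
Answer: 1291325072654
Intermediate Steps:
A(K) = 1
G(F) = -F²/704 (G(F) = F²/(-704) = -F²/704)
((23661 - 29451)*33 - 780870)*(G(-660) - 1327987) - A(-785) = ((23661 - 29451)*33 - 780870)*(-1/704*(-660)² - 1327987) - 1*1 = (-5790*33 - 780870)*(-1/704*435600 - 1327987) - 1 = (-191070 - 780870)*(-2475/4 - 1327987) - 1 = -971940*(-5314423/4) - 1 = 1291325072655 - 1 = 1291325072654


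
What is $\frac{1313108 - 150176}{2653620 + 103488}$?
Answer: $\frac{96911}{229759} \approx 0.42179$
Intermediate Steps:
$\frac{1313108 - 150176}{2653620 + 103488} = \frac{1162932}{2757108} = 1162932 \cdot \frac{1}{2757108} = \frac{96911}{229759}$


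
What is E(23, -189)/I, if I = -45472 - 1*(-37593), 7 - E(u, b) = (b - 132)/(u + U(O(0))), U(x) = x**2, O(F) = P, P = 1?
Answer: -163/63032 ≈ -0.0025860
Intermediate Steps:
O(F) = 1
E(u, b) = 7 - (-132 + b)/(1 + u) (E(u, b) = 7 - (b - 132)/(u + 1**2) = 7 - (-132 + b)/(u + 1) = 7 - (-132 + b)/(1 + u))
I = -7879 (I = -45472 + 37593 = -7879)
E(23, -189)/I = ((139 - 1*(-189) + 7*23)/(1 + 23))/(-7879) = ((139 + 189 + 161)/24)*(-1/7879) = ((1/24)*489)*(-1/7879) = (163/8)*(-1/7879) = -163/63032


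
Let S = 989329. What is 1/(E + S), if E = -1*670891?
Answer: 1/318438 ≈ 3.1403e-6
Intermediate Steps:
E = -670891
1/(E + S) = 1/(-670891 + 989329) = 1/318438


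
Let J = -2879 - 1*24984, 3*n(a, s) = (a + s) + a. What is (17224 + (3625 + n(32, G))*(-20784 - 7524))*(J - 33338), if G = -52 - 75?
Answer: 6242796254408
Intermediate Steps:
G = -127
n(a, s) = s/3 + 2*a/3 (n(a, s) = ((a + s) + a)/3 = (s + 2*a)/3 = s/3 + 2*a/3)
J = -27863 (J = -2879 - 24984 = -27863)
(17224 + (3625 + n(32, G))*(-20784 - 7524))*(J - 33338) = (17224 + (3625 + ((⅓)*(-127) + (⅔)*32))*(-20784 - 7524))*(-27863 - 33338) = (17224 + (3625 + (-127/3 + 64/3))*(-28308))*(-61201) = (17224 + (3625 - 21)*(-28308))*(-61201) = (17224 + 3604*(-28308))*(-61201) = (17224 - 102022032)*(-61201) = -102004808*(-61201) = 6242796254408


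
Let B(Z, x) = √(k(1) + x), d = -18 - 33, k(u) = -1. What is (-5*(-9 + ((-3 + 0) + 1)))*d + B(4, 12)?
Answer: -2805 + √11 ≈ -2801.7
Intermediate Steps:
d = -51
B(Z, x) = √(-1 + x)
(-5*(-9 + ((-3 + 0) + 1)))*d + B(4, 12) = -5*(-9 + ((-3 + 0) + 1))*(-51) + √(-1 + 12) = -5*(-9 + (-3 + 1))*(-51) + √11 = -5*(-9 - 2)*(-51) + √11 = -5*(-11)*(-51) + √11 = 55*(-51) + √11 = -2805 + √11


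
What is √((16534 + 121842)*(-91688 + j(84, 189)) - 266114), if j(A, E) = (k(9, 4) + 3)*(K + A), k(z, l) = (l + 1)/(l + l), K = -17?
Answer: I*√12654076731 ≈ 1.1249e+5*I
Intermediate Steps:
k(z, l) = (1 + l)/(2*l) (k(z, l) = (1 + l)/((2*l)) = (1 + l)*(1/(2*l)) = (1 + l)/(2*l))
j(A, E) = -493/8 + 29*A/8 (j(A, E) = ((½)*(1 + 4)/4 + 3)*(-17 + A) = ((½)*(¼)*5 + 3)*(-17 + A) = (5/8 + 3)*(-17 + A) = 29*(-17 + A)/8 = -493/8 + 29*A/8)
√((16534 + 121842)*(-91688 + j(84, 189)) - 266114) = √((16534 + 121842)*(-91688 + (-493/8 + (29/8)*84)) - 266114) = √(138376*(-91688 + (-493/8 + 609/2)) - 266114) = √(138376*(-91688 + 1943/8) - 266114) = √(138376*(-731561/8) - 266114) = √(-12653810617 - 266114) = √(-12654076731) = I*√12654076731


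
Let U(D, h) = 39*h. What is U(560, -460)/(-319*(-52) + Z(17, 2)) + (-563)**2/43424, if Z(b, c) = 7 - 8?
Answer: 1492846081/240091296 ≈ 6.2178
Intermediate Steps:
Z(b, c) = -1
U(560, -460)/(-319*(-52) + Z(17, 2)) + (-563)**2/43424 = (39*(-460))/(-319*(-52) - 1) + (-563)**2/43424 = -17940/(16588 - 1) + 316969*(1/43424) = -17940/16587 + 316969/43424 = -17940*1/16587 + 316969/43424 = -5980/5529 + 316969/43424 = 1492846081/240091296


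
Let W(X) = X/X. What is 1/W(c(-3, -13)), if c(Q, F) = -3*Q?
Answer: 1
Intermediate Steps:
W(X) = 1
1/W(c(-3, -13)) = 1/1 = 1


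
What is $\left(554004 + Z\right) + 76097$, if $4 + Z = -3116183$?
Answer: $-2486086$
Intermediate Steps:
$Z = -3116187$ ($Z = -4 - 3116183 = -3116187$)
$\left(554004 + Z\right) + 76097 = \left(554004 - 3116187\right) + 76097 = -2562183 + 76097 = -2486086$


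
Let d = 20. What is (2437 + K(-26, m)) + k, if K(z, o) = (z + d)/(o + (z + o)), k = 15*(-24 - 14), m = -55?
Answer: 126959/68 ≈ 1867.0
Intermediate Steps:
k = -570 (k = 15*(-38) = -570)
K(z, o) = (20 + z)/(z + 2*o) (K(z, o) = (z + 20)/(o + (z + o)) = (20 + z)/(o + (o + z)) = (20 + z)/(z + 2*o))
(2437 + K(-26, m)) + k = (2437 + (20 - 26)/(-26 + 2*(-55))) - 570 = (2437 - 6/(-26 - 110)) - 570 = (2437 - 6/(-136)) - 570 = (2437 - 1/136*(-6)) - 570 = (2437 + 3/68) - 570 = 165719/68 - 570 = 126959/68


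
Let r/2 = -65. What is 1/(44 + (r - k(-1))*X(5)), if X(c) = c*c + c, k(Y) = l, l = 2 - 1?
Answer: -1/3886 ≈ -0.00025733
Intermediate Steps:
r = -130 (r = 2*(-65) = -130)
l = 1
k(Y) = 1
X(c) = c + c² (X(c) = c² + c = c + c²)
1/(44 + (r - k(-1))*X(5)) = 1/(44 + (-130 - 1*1)*(5*(1 + 5))) = 1/(44 + (-130 - 1)*(5*6)) = 1/(44 - 131*30) = 1/(44 - 3930) = 1/(-3886) = -1/3886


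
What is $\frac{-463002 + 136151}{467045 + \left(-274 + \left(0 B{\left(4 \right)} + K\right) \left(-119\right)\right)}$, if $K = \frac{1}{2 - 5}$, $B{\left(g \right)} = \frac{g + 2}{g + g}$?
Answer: $- \frac{980553}{1400432} \approx -0.70018$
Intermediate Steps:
$B{\left(g \right)} = \frac{2 + g}{2 g}$
$K = - \frac{1}{3}$ ($K = \frac{1}{-3} = - \frac{1}{3} \approx -0.33333$)
$\frac{-463002 + 136151}{467045 + \left(-274 + \left(0 B{\left(4 \right)} + K\right) \left(-119\right)\right)} = \frac{-463002 + 136151}{467045 - \left(274 - \left(0 \frac{2 + 4}{2 \cdot 4} - \frac{1}{3}\right) \left(-119\right)\right)} = - \frac{326851}{467045 - \left(274 - \left(0 \cdot \frac{1}{2} \cdot \frac{1}{4} \cdot 6 - \frac{1}{3}\right) \left(-119\right)\right)} = - \frac{326851}{467045 - \left(274 - \left(0 \cdot \frac{3}{4} - \frac{1}{3}\right) \left(-119\right)\right)} = - \frac{326851}{467045 - \left(274 - \left(0 - \frac{1}{3}\right) \left(-119\right)\right)} = - \frac{326851}{467045 - \frac{703}{3}} = - \frac{326851}{\frac{1400432}{3}} = \left(-326851\right) \frac{3}{1400432} = - \frac{980553}{1400432}$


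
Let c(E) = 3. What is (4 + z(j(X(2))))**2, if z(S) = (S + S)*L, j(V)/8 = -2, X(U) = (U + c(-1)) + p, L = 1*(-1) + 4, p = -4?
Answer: 8464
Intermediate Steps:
L = 3 (L = -1 + 4 = 3)
X(U) = -1 + U (X(U) = (U + 3) - 4 = (3 + U) - 4 = -1 + U)
j(V) = -16 (j(V) = 8*(-2) = -16)
z(S) = 6*S (z(S) = (S + S)*3 = (2*S)*3 = 6*S)
(4 + z(j(X(2))))**2 = (4 + 6*(-16))**2 = (4 - 96)**2 = (-92)**2 = 8464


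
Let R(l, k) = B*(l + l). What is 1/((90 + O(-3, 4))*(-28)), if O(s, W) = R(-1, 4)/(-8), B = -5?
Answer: -1/2485 ≈ -0.00040241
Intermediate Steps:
R(l, k) = -10*l (R(l, k) = -5*(l + l) = -10*l)
O(s, W) = -5/4 (O(s, W) = -10*(-1)/(-8) = 10*(-⅛) = -5/4)
1/((90 + O(-3, 4))*(-28)) = 1/((90 - 5/4)*(-28)) = 1/((355/4)*(-28)) = 1/(-2485) = -1/2485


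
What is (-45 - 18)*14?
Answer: -882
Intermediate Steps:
(-45 - 18)*14 = -63*14 = -882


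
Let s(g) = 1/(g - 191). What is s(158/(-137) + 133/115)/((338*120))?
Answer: -3151/24410257248 ≈ -1.2909e-7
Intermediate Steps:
s(g) = 1/(-191 + g)
s(158/(-137) + 133/115)/((338*120)) = 1/((-191 + (158/(-137) + 133/115))*((338*120))) = 1/((-191 + (158*(-1/137) + 133*(1/115)))*40560) = (1/40560)/(-191 + (-158/137 + 133/115)) = (1/40560)/(-191 + 51/15755) = (1/40560)/(-3009154/15755) = -15755/3009154*1/40560 = -3151/24410257248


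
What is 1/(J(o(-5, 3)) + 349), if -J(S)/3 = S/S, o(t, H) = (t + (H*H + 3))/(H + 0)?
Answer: 1/346 ≈ 0.0028902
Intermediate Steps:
o(t, H) = (3 + t + H**2)/H (o(t, H) = (t + (H**2 + 3))/H = (t + (3 + H**2))/H = (3 + t + H**2)/H)
J(S) = -3 (J(S) = -3*S/S = -3*1 = -3)
1/(J(o(-5, 3)) + 349) = 1/(-3 + 349) = 1/346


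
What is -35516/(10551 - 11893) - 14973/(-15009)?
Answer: 92192235/3357013 ≈ 27.463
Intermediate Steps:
-35516/(10551 - 11893) - 14973/(-15009) = -35516/(-1342) - 14973*(-1/15009) = -35516*(-1/1342) + 4991/5003 = 17758/671 + 4991/5003 = 92192235/3357013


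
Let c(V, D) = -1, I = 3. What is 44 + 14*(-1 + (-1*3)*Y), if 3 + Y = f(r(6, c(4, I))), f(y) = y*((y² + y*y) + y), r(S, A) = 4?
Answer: -5892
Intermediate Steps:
f(y) = y*(y + 2*y²) (f(y) = y*((y² + y²) + y) = y*(2*y² + y) = y*(y + 2*y²))
Y = 141 (Y = -3 + 4²*(1 + 2*4) = -3 + 16*(1 + 8) = -3 + 16*9 = -3 + 144 = 141)
44 + 14*(-1 + (-1*3)*Y) = 44 + 14*(-1 - 1*3*141) = 44 + 14*(-1 - 3*141) = 44 + 14*(-1 - 423) = 44 + 14*(-424) = 44 - 5936 = -5892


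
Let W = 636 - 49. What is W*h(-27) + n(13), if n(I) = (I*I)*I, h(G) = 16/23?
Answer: 59923/23 ≈ 2605.3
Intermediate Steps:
h(G) = 16/23 (h(G) = 16*(1/23) = 16/23)
W = 587
n(I) = I**3 (n(I) = I**2*I = I**3)
W*h(-27) + n(13) = 587*(16/23) + 13**3 = 9392/23 + 2197 = 59923/23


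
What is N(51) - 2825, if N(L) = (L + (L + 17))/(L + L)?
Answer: -16943/6 ≈ -2823.8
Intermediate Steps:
N(L) = (17 + 2*L)/(2*L) (N(L) = (L + (17 + L))/((2*L)) = (17 + 2*L)*(1/(2*L)) = (17 + 2*L)/(2*L))
N(51) - 2825 = (17/2 + 51)/51 - 2825 = (1/51)*(119/2) - 2825 = 7/6 - 2825 = -16943/6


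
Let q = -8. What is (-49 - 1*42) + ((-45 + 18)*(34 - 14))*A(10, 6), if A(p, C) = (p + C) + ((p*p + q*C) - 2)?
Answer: -35731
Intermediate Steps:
A(p, C) = -2 + p + p² - 7*C (A(p, C) = (p + C) + ((p*p - 8*C) - 2) = (C + p) + ((p² - 8*C) - 2) = (C + p) + (-2 + p² - 8*C) = -2 + p + p² - 7*C)
(-49 - 1*42) + ((-45 + 18)*(34 - 14))*A(10, 6) = (-49 - 1*42) + ((-45 + 18)*(34 - 14))*(-2 + 10 + 10² - 7*6) = (-49 - 42) + (-27*20)*(-2 + 10 + 100 - 42) = -91 - 540*66 = -91 - 35640 = -35731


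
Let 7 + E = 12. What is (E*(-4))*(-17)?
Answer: 340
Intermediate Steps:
E = 5 (E = -7 + 12 = 5)
(E*(-4))*(-17) = (5*(-4))*(-17) = -20*(-17) = 340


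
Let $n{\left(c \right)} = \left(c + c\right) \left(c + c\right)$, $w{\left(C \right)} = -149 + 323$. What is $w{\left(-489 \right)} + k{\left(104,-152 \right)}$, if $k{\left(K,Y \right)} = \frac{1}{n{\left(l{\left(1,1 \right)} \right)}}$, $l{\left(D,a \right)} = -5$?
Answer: $\frac{17401}{100} \approx 174.01$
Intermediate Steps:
$w{\left(C \right)} = 174$
$n{\left(c \right)} = 4 c^{2}$ ($n{\left(c \right)} = 2 c 2 c = 4 c^{2}$)
$k{\left(K,Y \right)} = \frac{1}{100}$ ($k{\left(K,Y \right)} = \frac{1}{4 \left(-5\right)^{2}} = \frac{1}{4 \cdot 25} = \frac{1}{100}$)
$w{\left(-489 \right)} + k{\left(104,-152 \right)} = 174 + \frac{1}{100} = \frac{17401}{100}$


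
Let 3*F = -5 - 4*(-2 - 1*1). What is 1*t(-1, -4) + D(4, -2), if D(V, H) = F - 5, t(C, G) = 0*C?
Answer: -8/3 ≈ -2.6667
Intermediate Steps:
t(C, G) = 0
F = 7/3 (F = (-5 - 4*(-2 - 1*1))/3 = (-5 - 4*(-2 - 1))/3 = (-5 - 4*(-3))/3 = (-5 + 12)/3 = (⅓)*7 = 7/3 ≈ 2.3333)
D(V, H) = -8/3 (D(V, H) = 7/3 - 5 = -8/3)
1*t(-1, -4) + D(4, -2) = 1*0 - 8/3 = 0 - 8/3 = -8/3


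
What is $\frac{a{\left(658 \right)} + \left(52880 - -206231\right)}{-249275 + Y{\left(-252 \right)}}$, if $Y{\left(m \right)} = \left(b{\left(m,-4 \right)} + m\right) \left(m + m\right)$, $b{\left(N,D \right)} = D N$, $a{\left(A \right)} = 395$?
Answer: $- \frac{259506}{630299} \approx -0.41172$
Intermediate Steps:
$Y{\left(m \right)} = - 6 m^{2}$ ($Y{\left(m \right)} = \left(- 4 m + m\right) \left(m + m\right) = - 3 m 2 m = - 6 m^{2}$)
$\frac{a{\left(658 \right)} + \left(52880 - -206231\right)}{-249275 + Y{\left(-252 \right)}} = \frac{395 + \left(52880 - -206231\right)}{-249275 - 6 \left(-252\right)^{2}} = \frac{395 + \left(52880 + 206231\right)}{-249275 - 381024} = \frac{395 + 259111}{-249275 - 381024} = \frac{259506}{-630299} = 259506 \left(- \frac{1}{630299}\right) = - \frac{259506}{630299}$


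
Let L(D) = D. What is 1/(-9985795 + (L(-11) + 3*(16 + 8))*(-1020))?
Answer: -1/10048015 ≈ -9.9522e-8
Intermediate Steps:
1/(-9985795 + (L(-11) + 3*(16 + 8))*(-1020)) = 1/(-9985795 + (-11 + 3*(16 + 8))*(-1020)) = 1/(-9985795 + (-11 + 3*24)*(-1020)) = 1/(-9985795 + (-11 + 72)*(-1020)) = 1/(-9985795 + 61*(-1020)) = 1/(-9985795 - 62220) = 1/(-10048015) = -1/10048015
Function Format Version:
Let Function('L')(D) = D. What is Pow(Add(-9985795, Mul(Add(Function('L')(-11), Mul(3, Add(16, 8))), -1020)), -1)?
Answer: Rational(-1, 10048015) ≈ -9.9522e-8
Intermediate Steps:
Pow(Add(-9985795, Mul(Add(Function('L')(-11), Mul(3, Add(16, 8))), -1020)), -1) = Pow(Add(-9985795, Mul(Add(-11, Mul(3, Add(16, 8))), -1020)), -1) = Pow(Add(-9985795, Mul(Add(-11, Mul(3, 24)), -1020)), -1) = Pow(Add(-9985795, Mul(Add(-11, 72), -1020)), -1) = Pow(Add(-9985795, Mul(61, -1020)), -1) = Pow(Add(-9985795, -62220), -1) = Pow(-10048015, -1) = Rational(-1, 10048015)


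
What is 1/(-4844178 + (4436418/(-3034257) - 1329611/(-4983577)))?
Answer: -5040484465763/24417009983340618867 ≈ -2.0643e-7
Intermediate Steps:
1/(-4844178 + (4436418/(-3034257) - 1329611/(-4983577))) = 1/(-4844178 + (4436418*(-1/3034257) - 1329611*(-1/4983577))) = 1/(-4844178 + (-1478806/1011419 + 1329611/4983577)) = 1/(-4844178 - 6024949741053/5040484465763) = 1/(-24417009983340618867/5040484465763) = -5040484465763/24417009983340618867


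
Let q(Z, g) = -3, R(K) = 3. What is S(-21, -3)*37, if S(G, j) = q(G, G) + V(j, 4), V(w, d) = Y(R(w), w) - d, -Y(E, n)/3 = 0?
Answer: -259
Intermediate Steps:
Y(E, n) = 0 (Y(E, n) = -3*0 = 0)
V(w, d) = -d (V(w, d) = 0 - d = -d)
S(G, j) = -7 (S(G, j) = -3 - 1*4 = -3 - 4 = -7)
S(-21, -3)*37 = -7*37 = -259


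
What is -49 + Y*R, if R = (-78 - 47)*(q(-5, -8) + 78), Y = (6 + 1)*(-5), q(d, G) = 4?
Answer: 358701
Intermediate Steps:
Y = -35 (Y = 7*(-5) = -35)
R = -10250 (R = (-78 - 47)*(4 + 78) = -125*82 = -10250)
-49 + Y*R = -49 - 35*(-10250) = -49 + 358750 = 358701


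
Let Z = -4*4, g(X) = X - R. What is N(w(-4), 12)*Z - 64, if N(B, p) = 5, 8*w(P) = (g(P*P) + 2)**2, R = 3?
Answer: -144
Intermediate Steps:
g(X) = -3 + X (g(X) = X - 1*3 = X - 3 = -3 + X)
w(P) = (-1 + P**2)**2/8 (w(P) = ((-3 + P*P) + 2)**2/8 = ((-3 + P**2) + 2)**2/8 = (-1 + P**2)**2/8)
Z = -16
N(w(-4), 12)*Z - 64 = 5*(-16) - 64 = -80 - 64 = -144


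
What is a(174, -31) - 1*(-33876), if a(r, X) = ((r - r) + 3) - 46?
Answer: 33833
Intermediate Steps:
a(r, X) = -43 (a(r, X) = (0 + 3) - 46 = 3 - 46 = -43)
a(174, -31) - 1*(-33876) = -43 - 1*(-33876) = -43 + 33876 = 33833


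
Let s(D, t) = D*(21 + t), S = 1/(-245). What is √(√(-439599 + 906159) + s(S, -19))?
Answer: √(-10 + 264600*√10)/35 ≈ 26.135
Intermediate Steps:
S = -1/245 ≈ -0.0040816
√(√(-439599 + 906159) + s(S, -19)) = √(√(-439599 + 906159) - (21 - 19)/245) = √(√466560 - 1/245*2) = √(216*√10 - 2/245) = √(-2/245 + 216*√10)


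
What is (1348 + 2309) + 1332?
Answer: 4989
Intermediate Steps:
(1348 + 2309) + 1332 = 3657 + 1332 = 4989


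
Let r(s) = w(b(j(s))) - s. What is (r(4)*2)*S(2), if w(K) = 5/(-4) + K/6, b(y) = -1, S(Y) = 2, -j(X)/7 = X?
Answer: -65/3 ≈ -21.667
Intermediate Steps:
j(X) = -7*X
w(K) = -5/4 + K/6 (w(K) = 5*(-1/4) + K*(1/6) = -5/4 + K/6)
r(s) = -17/12 - s (r(s) = (-5/4 + (1/6)*(-1)) - s = (-5/4 - 1/6) - s = -17/12 - s)
(r(4)*2)*S(2) = ((-17/12 - 1*4)*2)*2 = ((-17/12 - 4)*2)*2 = -65/12*2*2 = -65/6*2 = -65/3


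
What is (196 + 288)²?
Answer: 234256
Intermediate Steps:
(196 + 288)² = 484² = 234256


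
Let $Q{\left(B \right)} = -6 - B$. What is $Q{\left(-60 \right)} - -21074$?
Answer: $21128$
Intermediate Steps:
$Q{\left(-60 \right)} - -21074 = \left(-6 - -60\right) - -21074 = \left(-6 + 60\right) + 21074 = 54 + 21074 = 21128$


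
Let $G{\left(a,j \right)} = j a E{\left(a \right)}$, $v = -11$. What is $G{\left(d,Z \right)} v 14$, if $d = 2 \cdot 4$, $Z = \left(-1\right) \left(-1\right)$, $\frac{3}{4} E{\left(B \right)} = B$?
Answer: $- \frac{39424}{3} \approx -13141.0$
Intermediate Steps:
$E{\left(B \right)} = \frac{4 B}{3}$
$Z = 1$
$d = 8$
$G{\left(a,j \right)} = \frac{4 j a^{2}}{3}$ ($G{\left(a,j \right)} = j a \frac{4 a}{3} = a j \frac{4 a}{3} = \frac{4 j a^{2}}{3}$)
$G{\left(d,Z \right)} v 14 = \frac{4}{3} \cdot 1 \cdot 8^{2} \left(-11\right) 14 = \frac{4}{3} \cdot 1 \cdot 64 \left(-11\right) 14 = \frac{256}{3} \left(-11\right) 14 = \left(- \frac{2816}{3}\right) 14 = - \frac{39424}{3}$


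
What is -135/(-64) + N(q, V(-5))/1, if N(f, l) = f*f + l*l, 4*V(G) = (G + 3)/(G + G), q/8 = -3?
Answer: 924979/1600 ≈ 578.11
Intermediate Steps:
q = -24 (q = 8*(-3) = -24)
V(G) = (3 + G)/(8*G) (V(G) = ((G + 3)/(G + G))/4 = ((3 + G)/((2*G)))/4 = ((3 + G)*(1/(2*G)))/4 = ((3 + G)/(2*G))/4 = (3 + G)/(8*G))
N(f, l) = f² + l²
-135/(-64) + N(q, V(-5))/1 = -135/(-64) + ((-24)² + ((⅛)*(3 - 5)/(-5))²)/1 = -135*(-1/64) + (576 + ((⅛)*(-⅕)*(-2))²)*1 = 135/64 + (576 + (1/20)²)*1 = 135/64 + (576 + 1/400)*1 = 135/64 + (230401/400)*1 = 135/64 + 230401/400 = 924979/1600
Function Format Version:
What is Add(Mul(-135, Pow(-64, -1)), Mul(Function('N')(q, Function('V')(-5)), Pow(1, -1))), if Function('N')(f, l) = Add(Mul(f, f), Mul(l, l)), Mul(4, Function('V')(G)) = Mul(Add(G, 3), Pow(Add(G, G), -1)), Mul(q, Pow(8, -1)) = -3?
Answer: Rational(924979, 1600) ≈ 578.11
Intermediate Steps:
q = -24 (q = Mul(8, -3) = -24)
Function('V')(G) = Mul(Rational(1, 8), Pow(G, -1), Add(3, G)) (Function('V')(G) = Mul(Rational(1, 4), Mul(Add(G, 3), Pow(Add(G, G), -1))) = Mul(Rational(1, 4), Mul(Add(3, G), Pow(Mul(2, G), -1))) = Mul(Rational(1, 4), Mul(Add(3, G), Mul(Rational(1, 2), Pow(G, -1)))) = Mul(Rational(1, 4), Mul(Rational(1, 2), Pow(G, -1), Add(3, G))) = Mul(Rational(1, 8), Pow(G, -1), Add(3, G)))
Function('N')(f, l) = Add(Pow(f, 2), Pow(l, 2))
Add(Mul(-135, Pow(-64, -1)), Mul(Function('N')(q, Function('V')(-5)), Pow(1, -1))) = Add(Mul(-135, Pow(-64, -1)), Mul(Add(Pow(-24, 2), Pow(Mul(Rational(1, 8), Pow(-5, -1), Add(3, -5)), 2)), Pow(1, -1))) = Add(Mul(-135, Rational(-1, 64)), Mul(Add(576, Pow(Mul(Rational(1, 8), Rational(-1, 5), -2), 2)), 1)) = Add(Rational(135, 64), Mul(Add(576, Pow(Rational(1, 20), 2)), 1)) = Add(Rational(135, 64), Mul(Add(576, Rational(1, 400)), 1)) = Add(Rational(135, 64), Mul(Rational(230401, 400), 1)) = Add(Rational(135, 64), Rational(230401, 400)) = Rational(924979, 1600)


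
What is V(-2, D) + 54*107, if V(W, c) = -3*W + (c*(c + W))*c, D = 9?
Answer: 6351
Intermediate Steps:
V(W, c) = -3*W + c**2*(W + c) (V(W, c) = -3*W + (c*(W + c))*c = -3*W + c**2*(W + c))
V(-2, D) + 54*107 = (9**3 - 3*(-2) - 2*9**2) + 54*107 = (729 + 6 - 2*81) + 5778 = (729 + 6 - 162) + 5778 = 573 + 5778 = 6351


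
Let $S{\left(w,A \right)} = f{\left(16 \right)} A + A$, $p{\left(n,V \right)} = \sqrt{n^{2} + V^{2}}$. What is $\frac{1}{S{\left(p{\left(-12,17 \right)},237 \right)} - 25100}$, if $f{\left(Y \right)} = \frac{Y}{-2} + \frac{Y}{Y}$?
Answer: $- \frac{1}{26522} \approx -3.7705 \cdot 10^{-5}$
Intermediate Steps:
$f{\left(Y \right)} = 1 - \frac{Y}{2}$ ($f{\left(Y \right)} = Y \left(- \frac{1}{2}\right) + 1 = - \frac{Y}{2} + 1 = 1 - \frac{Y}{2}$)
$p{\left(n,V \right)} = \sqrt{V^{2} + n^{2}}$
$S{\left(w,A \right)} = - 6 A$ ($S{\left(w,A \right)} = \left(1 - 8\right) A + A = - 7 A + A = - 6 A$)
$\frac{1}{S{\left(p{\left(-12,17 \right)},237 \right)} - 25100} = \frac{1}{\left(-6\right) 237 - 25100} = \frac{1}{-1422 - 25100} = \frac{1}{-26522} = - \frac{1}{26522}$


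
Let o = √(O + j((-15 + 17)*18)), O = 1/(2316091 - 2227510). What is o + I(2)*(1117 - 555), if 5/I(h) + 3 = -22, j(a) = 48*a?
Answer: -562/5 + √13558913761989/88581 ≈ -70.831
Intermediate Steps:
I(h) = -⅕ (I(h) = 5/(-3 - 22) = 5/(-25) = 5*(-1/25) = -⅕)
O = 1/88581 ≈ 1.1289e-5
o = √13558913761989/88581 (o = √(1/88581 + 48*((-15 + 17)*18)) = √(1/88581 + 48*(2*18)) = √(1/88581 + 48*36) = √(1/88581 + 1728) = √(153067969/88581) = √13558913761989/88581 ≈ 41.569)
o + I(2)*(1117 - 555) = √13558913761989/88581 - (1117 - 555)/5 = √13558913761989/88581 - ⅕*562 = √13558913761989/88581 - 562/5 = -562/5 + √13558913761989/88581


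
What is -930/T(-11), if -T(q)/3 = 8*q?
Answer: -155/44 ≈ -3.5227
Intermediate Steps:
T(q) = -24*q
-930/T(-11) = -930/((-24*(-11))) = -930/264 = -930*1/264 = -155/44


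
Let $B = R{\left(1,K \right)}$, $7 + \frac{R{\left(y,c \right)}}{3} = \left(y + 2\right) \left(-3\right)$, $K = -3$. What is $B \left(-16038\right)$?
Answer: $769824$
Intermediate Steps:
$R{\left(y,c \right)} = -39 - 9 y$ ($R{\left(y,c \right)} = -21 + 3 \left(y + 2\right) \left(-3\right) = -21 + 3 \left(2 + y\right) \left(-3\right) = -21 + 3 \left(-6 - 3 y\right) = -21 - \left(18 + 9 y\right) = -39 - 9 y$)
$B = -48$ ($B = -39 - 9 = -48$)
$B \left(-16038\right) = \left(-48\right) \left(-16038\right) = 769824$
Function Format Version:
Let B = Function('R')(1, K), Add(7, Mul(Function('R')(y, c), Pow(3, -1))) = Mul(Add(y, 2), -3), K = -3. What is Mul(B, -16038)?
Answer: 769824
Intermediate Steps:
Function('R')(y, c) = Add(-39, Mul(-9, y)) (Function('R')(y, c) = Add(-21, Mul(3, Mul(Add(y, 2), -3))) = Add(-21, Mul(3, Mul(Add(2, y), -3))) = Add(-21, Mul(3, Add(-6, Mul(-3, y)))) = Add(-21, Add(-18, Mul(-9, y))) = Add(-39, Mul(-9, y)))
B = -48 (B = Add(-39, Mul(-9, 1)) = Add(-39, -9) = -48)
Mul(B, -16038) = Mul(-48, -16038) = 769824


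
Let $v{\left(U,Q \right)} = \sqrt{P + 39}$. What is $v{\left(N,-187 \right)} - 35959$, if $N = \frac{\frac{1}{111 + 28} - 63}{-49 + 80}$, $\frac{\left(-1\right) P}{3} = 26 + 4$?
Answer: $-35959 + i \sqrt{51} \approx -35959.0 + 7.1414 i$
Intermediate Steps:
$P = -90$ ($P = - 3 \left(26 + 4\right) = \left(-3\right) 30 = -90$)
$N = - \frac{8756}{4309}$ ($N = \frac{\frac{1}{139} - 63}{31} = \left(\frac{1}{139} - 63\right) \frac{1}{31} = \left(- \frac{8756}{139}\right) \frac{1}{31} = - \frac{8756}{4309} \approx -2.032$)
$v{\left(U,Q \right)} = i \sqrt{51}$ ($v{\left(U,Q \right)} = \sqrt{-90 + 39} = \sqrt{-51} = i \sqrt{51}$)
$v{\left(N,-187 \right)} - 35959 = i \sqrt{51} - 35959 = -35959 + i \sqrt{51}$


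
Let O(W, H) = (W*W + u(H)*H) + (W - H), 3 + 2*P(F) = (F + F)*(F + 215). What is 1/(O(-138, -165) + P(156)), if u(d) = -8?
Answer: 2/156531 ≈ 1.2777e-5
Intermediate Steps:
P(F) = -3/2 + F*(215 + F) (P(F) = -3/2 + ((F + F)*(F + 215))/2 = -3/2 + ((2*F)*(215 + F))/2 = -3/2 + (2*F*(215 + F))/2 = -3/2 + F*(215 + F))
O(W, H) = W + W² - 9*H (O(W, H) = (W*W - 8*H) + (W - H) = (W² - 8*H) + (W - H) = W + W² - 9*H)
1/(O(-138, -165) + P(156)) = 1/((-138 + (-138)² - 9*(-165)) + (-3/2 + 156² + 215*156)) = 1/((-138 + 19044 + 1485) + (-3/2 + 24336 + 33540)) = 1/(20391 + 115749/2) = 1/(156531/2) = 2/156531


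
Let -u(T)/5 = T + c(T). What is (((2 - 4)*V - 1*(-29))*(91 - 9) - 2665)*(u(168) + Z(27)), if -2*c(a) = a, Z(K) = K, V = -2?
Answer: -16113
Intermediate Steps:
c(a) = -a/2
u(T) = -5*T/2 (u(T) = -5*(T - T/2) = -5*T/2)
(((2 - 4)*V - 1*(-29))*(91 - 9) - 2665)*(u(168) + Z(27)) = (((2 - 4)*(-2) - 1*(-29))*(91 - 9) - 2665)*(-5/2*168 + 27) = ((-2*(-2) + 29)*82 - 2665)*(-420 + 27) = ((4 + 29)*82 - 2665)*(-393) = (33*82 - 2665)*(-393) = (2706 - 2665)*(-393) = 41*(-393) = -16113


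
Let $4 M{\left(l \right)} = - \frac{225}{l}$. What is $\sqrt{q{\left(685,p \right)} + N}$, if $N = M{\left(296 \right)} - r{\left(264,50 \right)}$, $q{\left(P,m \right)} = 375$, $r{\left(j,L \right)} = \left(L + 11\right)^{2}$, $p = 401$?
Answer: $\frac{i \sqrt{293179786}}{296} \approx 57.846 i$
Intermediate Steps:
$r{\left(j,L \right)} = \left(11 + L\right)^{2}$
$M{\left(l \right)} = - \frac{225}{4 l}$ ($M{\left(l \right)} = \frac{\left(-225\right) \frac{1}{l}}{4} = - \frac{225}{4 l}$)
$N = - \frac{4405889}{1184}$ ($N = - \frac{225}{4 \cdot 296} - \left(11 + 50\right)^{2} = \left(- \frac{225}{4}\right) \frac{1}{296} - 61^{2} = - \frac{225}{1184} - 3721 = - \frac{4405889}{1184} \approx -3721.2$)
$\sqrt{q{\left(685,p \right)} + N} = \sqrt{375 - \frac{4405889}{1184}} = \sqrt{- \frac{3961889}{1184}} = \frac{i \sqrt{293179786}}{296}$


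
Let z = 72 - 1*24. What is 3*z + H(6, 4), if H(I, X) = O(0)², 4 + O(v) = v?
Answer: 160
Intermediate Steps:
O(v) = -4 + v
z = 48 (z = 72 - 24 = 48)
H(I, X) = 16 (H(I, X) = (-4 + 0)² = (-4)² = 16)
3*z + H(6, 4) = 3*48 + 16 = 144 + 16 = 160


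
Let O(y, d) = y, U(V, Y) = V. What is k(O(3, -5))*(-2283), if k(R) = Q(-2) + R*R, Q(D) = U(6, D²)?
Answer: -34245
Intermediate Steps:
Q(D) = 6
k(R) = 6 + R² (k(R) = 6 + R*R = 6 + R²)
k(O(3, -5))*(-2283) = (6 + 3²)*(-2283) = (6 + 9)*(-2283) = 15*(-2283) = -34245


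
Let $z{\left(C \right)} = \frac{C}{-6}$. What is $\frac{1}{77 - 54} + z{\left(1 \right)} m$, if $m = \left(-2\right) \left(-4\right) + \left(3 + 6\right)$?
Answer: $- \frac{385}{138} \approx -2.7899$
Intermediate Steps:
$m = 17$ ($m = 8 + 9 = 17$)
$z{\left(C \right)} = - \frac{C}{6}$ ($z{\left(C \right)} = C \left(- \frac{1}{6}\right) = - \frac{C}{6}$)
$\frac{1}{77 - 54} + z{\left(1 \right)} m = \frac{1}{77 - 54} + \left(- \frac{1}{6}\right) 1 \cdot 17 = \frac{1}{23} - \frac{17}{6} = - \frac{385}{138}$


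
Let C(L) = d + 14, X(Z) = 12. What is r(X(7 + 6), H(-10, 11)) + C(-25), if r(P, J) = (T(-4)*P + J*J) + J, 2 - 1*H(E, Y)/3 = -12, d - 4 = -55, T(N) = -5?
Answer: 1709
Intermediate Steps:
d = -51 (d = 4 - 55 = -51)
H(E, Y) = 42 (H(E, Y) = 6 - 3*(-12) = 6 + 36 = 42)
r(P, J) = J + J² - 5*P (r(P, J) = (-5*P + J*J) + J = (-5*P + J²) + J = (J² - 5*P) + J = J + J² - 5*P)
C(L) = -37 (C(L) = -51 + 14 = -37)
r(X(7 + 6), H(-10, 11)) + C(-25) = (42 + 42² - 5*12) - 37 = (42 + 1764 - 60) - 37 = 1746 - 37 = 1709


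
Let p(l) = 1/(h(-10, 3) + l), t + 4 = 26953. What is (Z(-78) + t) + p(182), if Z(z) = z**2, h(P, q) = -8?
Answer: 5747743/174 ≈ 33033.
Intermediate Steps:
t = 26949 (t = -4 + 26953 = 26949)
p(l) = 1/(-8 + l)
(Z(-78) + t) + p(182) = ((-78)**2 + 26949) + 1/(-8 + 182) = (6084 + 26949) + 1/174 = 33033 + 1/174 = 5747743/174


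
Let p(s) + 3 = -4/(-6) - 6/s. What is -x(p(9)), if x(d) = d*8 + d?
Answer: 27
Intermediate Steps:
p(s) = -7/3 - 6/s (p(s) = -3 + (-4/(-6) - 6/s) = -3 + (-4*(-⅙) - 6/s) = -3 + (⅔ - 6/s) = -7/3 - 6/s)
x(d) = 9*d (x(d) = 8*d + d = 9*d)
-x(p(9)) = -9*(-7/3 - 6/9) = -9*(-7/3 - 6*⅑) = -9*(-7/3 - ⅔) = -9*(-3) = -1*(-27) = 27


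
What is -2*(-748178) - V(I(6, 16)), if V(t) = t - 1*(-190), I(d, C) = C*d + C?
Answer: 1496054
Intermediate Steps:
I(d, C) = C + C*d
V(t) = 190 + t (V(t) = t + 190 = 190 + t)
-2*(-748178) - V(I(6, 16)) = -2*(-748178) - (190 + 16*(1 + 6)) = 1496356 - (190 + 16*7) = 1496356 - (190 + 112) = 1496356 - 1*302 = 1496356 - 302 = 1496054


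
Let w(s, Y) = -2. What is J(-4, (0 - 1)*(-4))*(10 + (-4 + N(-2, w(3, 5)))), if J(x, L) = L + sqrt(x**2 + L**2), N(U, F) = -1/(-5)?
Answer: 124/5 + 124*sqrt(2)/5 ≈ 59.872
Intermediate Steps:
N(U, F) = 1/5 (N(U, F) = -1*(-1/5) = 1/5)
J(x, L) = L + sqrt(L**2 + x**2)
J(-4, (0 - 1)*(-4))*(10 + (-4 + N(-2, w(3, 5)))) = ((0 - 1)*(-4) + sqrt(((0 - 1)*(-4))**2 + (-4)**2))*(10 + (-4 + 1/5)) = (-1*(-4) + sqrt((-1*(-4))**2 + 16))*(10 - 19/5) = (4 + sqrt(4**2 + 16))*(31/5) = (4 + sqrt(16 + 16))*(31/5) = (4 + sqrt(32))*(31/5) = (4 + 4*sqrt(2))*(31/5) = 124/5 + 124*sqrt(2)/5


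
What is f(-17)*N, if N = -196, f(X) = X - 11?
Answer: 5488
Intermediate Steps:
f(X) = -11 + X
f(-17)*N = (-11 - 17)*(-196) = -28*(-196) = 5488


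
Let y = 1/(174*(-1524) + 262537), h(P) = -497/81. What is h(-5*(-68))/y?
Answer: 1311583/81 ≈ 16192.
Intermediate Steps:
h(P) = -497/81 (h(P) = -497*1/81 = -497/81)
y = -1/2639 (y = 1/(-265176 + 262537) = 1/(-2639) = -1/2639 ≈ -0.00037893)
h(-5*(-68))/y = -497/(81*(-1/2639)) = -497/81*(-2639) = 1311583/81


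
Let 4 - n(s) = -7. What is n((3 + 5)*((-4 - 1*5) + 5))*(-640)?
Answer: -7040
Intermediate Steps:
n(s) = 11 (n(s) = 4 - 1*(-7) = 4 + 7 = 11)
n((3 + 5)*((-4 - 1*5) + 5))*(-640) = 11*(-640) = -7040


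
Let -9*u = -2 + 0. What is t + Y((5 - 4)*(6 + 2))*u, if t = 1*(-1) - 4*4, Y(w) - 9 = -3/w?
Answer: -181/12 ≈ -15.083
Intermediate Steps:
Y(w) = 9 - 3/w
u = 2/9 (u = -(-2 + 0)/9 = -1/9*(-2) = 2/9 ≈ 0.22222)
t = -17 (t = -1 - 16 = -17)
t + Y((5 - 4)*(6 + 2))*u = -17 + (9 - 3*1/((5 - 4)*(6 + 2)))*(2/9) = -17 + (9 - 3/(1*8))*(2/9) = -17 + (9 - 3/8)*(2/9) = -17 + (69/8)*(2/9) = -17 + 23/12 = -181/12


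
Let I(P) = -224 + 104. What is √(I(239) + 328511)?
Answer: √328391 ≈ 573.05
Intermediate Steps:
I(P) = -120
√(I(239) + 328511) = √(-120 + 328511) = √328391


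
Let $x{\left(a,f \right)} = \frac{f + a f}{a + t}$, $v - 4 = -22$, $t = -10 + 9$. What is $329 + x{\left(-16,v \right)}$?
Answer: $\frac{5323}{17} \approx 313.12$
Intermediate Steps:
$t = -1$
$v = -18$ ($v = 4 - 22 = -18$)
$x{\left(a,f \right)} = \frac{f + a f}{-1 + a}$ ($x{\left(a,f \right)} = \frac{f + a f}{a - 1} = \frac{f + a f}{-1 + a}$)
$329 + x{\left(-16,v \right)} = 329 - \frac{18 \left(1 - 16\right)}{-1 - 16} = 329 - 18 \frac{1}{-17} \left(-15\right) = 329 - \left(- \frac{18}{17}\right) \left(-15\right) = 329 - \frac{270}{17} = \frac{5323}{17}$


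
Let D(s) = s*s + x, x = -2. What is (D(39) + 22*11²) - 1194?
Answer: 2987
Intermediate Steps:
D(s) = -2 + s² (D(s) = s*s - 2 = s² - 2 = -2 + s²)
(D(39) + 22*11²) - 1194 = ((-2 + 39²) + 22*11²) - 1194 = ((-2 + 1521) + 22*121) - 1194 = (1519 + 2662) - 1194 = 4181 - 1194 = 2987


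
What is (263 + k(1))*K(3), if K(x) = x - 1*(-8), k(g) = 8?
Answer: 2981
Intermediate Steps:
K(x) = 8 + x (K(x) = x + 8 = 8 + x)
(263 + k(1))*K(3) = (263 + 8)*(8 + 3) = 271*11 = 2981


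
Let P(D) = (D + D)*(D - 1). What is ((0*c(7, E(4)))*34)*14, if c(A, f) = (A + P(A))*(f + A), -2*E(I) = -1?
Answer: 0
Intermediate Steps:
E(I) = 1/2 (E(I) = -1/2*(-1) = 1/2)
P(D) = 2*D*(-1 + D) (P(D) = (2*D)*(-1 + D) = 2*D*(-1 + D))
c(A, f) = (A + f)*(A + 2*A*(-1 + A)) (c(A, f) = (A + 2*A*(-1 + A))*(f + A) = (A + 2*A*(-1 + A))*(A + f) = (A + f)*(A + 2*A*(-1 + A)))
((0*c(7, E(4)))*34)*14 = ((0*(7*(-1*7 - 1*1/2 + 2*7**2 + 2*7*(1/2))))*34)*14 = ((0*(7*(-7 - 1/2 + 2*49 + 7)))*34)*14 = ((0*(7*(-7 - 1/2 + 98 + 7)))*34)*14 = ((0*(7*(195/2)))*34)*14 = ((0*(1365/2))*34)*14 = (0*34)*14 = 0*14 = 0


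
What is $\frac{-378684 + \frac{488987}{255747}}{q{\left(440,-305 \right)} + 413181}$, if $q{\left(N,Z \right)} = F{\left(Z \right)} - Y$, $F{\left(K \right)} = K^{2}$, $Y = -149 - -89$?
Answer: $- \frac{96846807961}{129476010702} \approx -0.74799$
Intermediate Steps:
$Y = -60$ ($Y = -149 + 89 = -60$)
$q{\left(N,Z \right)} = 60 + Z^{2}$ ($q{\left(N,Z \right)} = Z^{2} - -60 = Z^{2} + 60 = 60 + Z^{2}$)
$\frac{-378684 + \frac{488987}{255747}}{q{\left(440,-305 \right)} + 413181} = \frac{-378684 + \frac{488987}{255747}}{\left(60 + \left(-305\right)^{2}\right) + 413181} = \frac{-378684 + 488987 \cdot \frac{1}{255747}}{\left(60 + 93025\right) + 413181} = \frac{-378684 + \frac{488987}{255747}}{93085 + 413181} = - \frac{96846807961}{255747 \cdot 506266} = \left(- \frac{96846807961}{255747}\right) \frac{1}{506266} = - \frac{96846807961}{129476010702}$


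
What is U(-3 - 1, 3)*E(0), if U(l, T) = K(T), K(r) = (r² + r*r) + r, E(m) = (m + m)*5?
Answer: 0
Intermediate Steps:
E(m) = 10*m (E(m) = (2*m)*5 = 10*m)
K(r) = r + 2*r² (K(r) = (r² + r²) + r = 2*r² + r = r + 2*r²)
U(l, T) = T*(1 + 2*T)
U(-3 - 1, 3)*E(0) = (3*(1 + 2*3))*(10*0) = (3*(1 + 6))*0 = (3*7)*0 = 21*0 = 0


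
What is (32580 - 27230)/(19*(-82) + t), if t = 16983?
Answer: 214/617 ≈ 0.34684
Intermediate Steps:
(32580 - 27230)/(19*(-82) + t) = (32580 - 27230)/(19*(-82) + 16983) = 5350/(-1558 + 16983) = 5350/15425 = 5350*(1/15425) = 214/617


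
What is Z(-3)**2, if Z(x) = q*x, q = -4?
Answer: 144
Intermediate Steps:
Z(x) = -4*x
Z(-3)**2 = (-4*(-3))**2 = 12**2 = 144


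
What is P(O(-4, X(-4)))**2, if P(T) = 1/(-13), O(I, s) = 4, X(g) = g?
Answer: 1/169 ≈ 0.0059172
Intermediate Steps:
P(T) = -1/13
P(O(-4, X(-4)))**2 = (-1/13)**2 = 1/169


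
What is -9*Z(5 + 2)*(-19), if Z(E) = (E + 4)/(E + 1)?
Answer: 1881/8 ≈ 235.13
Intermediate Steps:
Z(E) = (4 + E)/(1 + E)
-9*Z(5 + 2)*(-19) = -9*(4 + (5 + 2))/(1 + (5 + 2))*(-19) = -9*(4 + 7)/(1 + 7)*(-19) = -9*11/8*(-19) = -99/8*(-19) = 1881/8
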